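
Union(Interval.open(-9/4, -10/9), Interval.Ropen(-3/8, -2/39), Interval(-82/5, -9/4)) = Union(Interval.Ropen(-82/5, -10/9), Interval.Ropen(-3/8, -2/39))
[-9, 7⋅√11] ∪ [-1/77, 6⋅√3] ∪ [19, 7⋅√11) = [-9, 7⋅√11]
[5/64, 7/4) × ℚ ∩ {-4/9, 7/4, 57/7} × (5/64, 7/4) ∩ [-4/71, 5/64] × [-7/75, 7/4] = ∅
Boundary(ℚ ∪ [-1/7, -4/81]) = (-∞, -1/7] ∪ [-4/81, ∞)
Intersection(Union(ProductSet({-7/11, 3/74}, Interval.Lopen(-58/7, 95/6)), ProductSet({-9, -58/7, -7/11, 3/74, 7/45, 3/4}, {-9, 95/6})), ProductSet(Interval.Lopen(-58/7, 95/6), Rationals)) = Union(ProductSet({-7/11, 3/74}, Intersection(Interval.Lopen(-58/7, 95/6), Rationals)), ProductSet({-7/11, 3/74, 7/45, 3/4}, {-9, 95/6}))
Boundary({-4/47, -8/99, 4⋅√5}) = {-4/47, -8/99, 4⋅√5}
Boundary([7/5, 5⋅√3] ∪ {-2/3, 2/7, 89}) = {-2/3, 2/7, 7/5, 89, 5⋅√3}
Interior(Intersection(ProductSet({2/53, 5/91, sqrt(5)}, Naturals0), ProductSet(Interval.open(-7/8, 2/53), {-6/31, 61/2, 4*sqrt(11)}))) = EmptySet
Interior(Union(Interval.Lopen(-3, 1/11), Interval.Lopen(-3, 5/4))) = Interval.open(-3, 5/4)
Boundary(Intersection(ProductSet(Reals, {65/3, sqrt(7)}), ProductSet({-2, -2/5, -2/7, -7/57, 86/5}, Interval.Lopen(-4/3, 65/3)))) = ProductSet({-2, -2/5, -2/7, -7/57, 86/5}, {65/3, sqrt(7)})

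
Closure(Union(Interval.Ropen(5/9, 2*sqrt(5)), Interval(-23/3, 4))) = Interval(-23/3, 2*sqrt(5))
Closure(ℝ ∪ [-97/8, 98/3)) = (-∞, ∞)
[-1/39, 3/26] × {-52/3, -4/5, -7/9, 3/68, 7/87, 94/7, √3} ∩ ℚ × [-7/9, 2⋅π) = (ℚ ∩ [-1/39, 3/26]) × {-7/9, 3/68, 7/87, √3}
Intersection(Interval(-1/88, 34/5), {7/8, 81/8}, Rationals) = {7/8}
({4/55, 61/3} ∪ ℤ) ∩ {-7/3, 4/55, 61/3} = {4/55, 61/3}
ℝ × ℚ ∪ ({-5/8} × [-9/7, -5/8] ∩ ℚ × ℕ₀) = ℝ × ℚ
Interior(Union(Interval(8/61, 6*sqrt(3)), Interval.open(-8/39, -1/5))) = Union(Interval.open(-8/39, -1/5), Interval.open(8/61, 6*sqrt(3)))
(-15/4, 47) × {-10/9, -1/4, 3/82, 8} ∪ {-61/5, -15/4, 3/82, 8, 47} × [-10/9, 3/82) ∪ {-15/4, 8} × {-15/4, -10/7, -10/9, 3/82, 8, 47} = ({-15/4, 8} × {-15/4, -10/7, -10/9, 3/82, 8, 47}) ∪ ((-15/4, 47) × {-10/9, -1/4, 3/82, 8}) ∪ ({-61/5, -15/4, 3/82, 8, 47} × [-10/9, 3/82))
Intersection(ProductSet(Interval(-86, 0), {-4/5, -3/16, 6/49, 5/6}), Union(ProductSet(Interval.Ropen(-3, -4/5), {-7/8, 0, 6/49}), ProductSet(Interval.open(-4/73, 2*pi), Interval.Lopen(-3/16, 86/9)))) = Union(ProductSet(Interval.Ropen(-3, -4/5), {6/49}), ProductSet(Interval.Lopen(-4/73, 0), {6/49, 5/6}))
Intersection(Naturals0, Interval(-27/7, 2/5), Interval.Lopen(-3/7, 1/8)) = Range(0, 1, 1)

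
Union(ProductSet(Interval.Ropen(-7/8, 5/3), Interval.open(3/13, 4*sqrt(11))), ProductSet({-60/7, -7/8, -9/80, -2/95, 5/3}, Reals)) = Union(ProductSet({-60/7, -7/8, -9/80, -2/95, 5/3}, Reals), ProductSet(Interval.Ropen(-7/8, 5/3), Interval.open(3/13, 4*sqrt(11))))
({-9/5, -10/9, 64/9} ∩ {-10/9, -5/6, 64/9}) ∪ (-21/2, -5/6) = (-21/2, -5/6) ∪ {64/9}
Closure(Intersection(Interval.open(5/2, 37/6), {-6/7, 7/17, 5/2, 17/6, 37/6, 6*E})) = {17/6}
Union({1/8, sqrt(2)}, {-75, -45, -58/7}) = {-75, -45, -58/7, 1/8, sqrt(2)}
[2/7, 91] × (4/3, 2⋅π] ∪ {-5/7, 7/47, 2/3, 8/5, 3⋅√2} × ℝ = ({-5/7, 7/47, 2/3, 8/5, 3⋅√2} × ℝ) ∪ ([2/7, 91] × (4/3, 2⋅π])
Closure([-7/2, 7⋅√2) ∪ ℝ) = (-∞, ∞)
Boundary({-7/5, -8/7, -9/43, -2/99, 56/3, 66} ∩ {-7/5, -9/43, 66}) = {-7/5, -9/43, 66}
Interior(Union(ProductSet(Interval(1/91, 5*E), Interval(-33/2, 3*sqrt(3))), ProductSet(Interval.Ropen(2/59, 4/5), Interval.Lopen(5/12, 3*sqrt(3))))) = ProductSet(Interval.open(1/91, 5*E), Interval.open(-33/2, 3*sqrt(3)))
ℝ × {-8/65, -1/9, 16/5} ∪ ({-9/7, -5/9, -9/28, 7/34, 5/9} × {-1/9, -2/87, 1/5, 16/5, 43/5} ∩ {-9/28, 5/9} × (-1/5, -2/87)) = ℝ × {-8/65, -1/9, 16/5}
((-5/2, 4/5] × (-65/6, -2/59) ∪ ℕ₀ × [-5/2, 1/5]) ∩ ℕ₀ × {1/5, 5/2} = ℕ₀ × {1/5}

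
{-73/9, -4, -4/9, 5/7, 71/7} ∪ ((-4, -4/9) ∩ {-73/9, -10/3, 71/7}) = {-73/9, -4, -10/3, -4/9, 5/7, 71/7}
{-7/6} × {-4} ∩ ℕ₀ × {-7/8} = ∅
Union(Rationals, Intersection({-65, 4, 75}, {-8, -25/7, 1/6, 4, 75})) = Rationals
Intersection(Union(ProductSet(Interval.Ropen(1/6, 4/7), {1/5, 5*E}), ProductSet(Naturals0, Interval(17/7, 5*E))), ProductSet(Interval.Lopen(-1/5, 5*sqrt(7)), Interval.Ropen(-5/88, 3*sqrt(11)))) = Union(ProductSet(Interval.Ropen(1/6, 4/7), {1/5}), ProductSet(Range(0, 14, 1), Interval.Ropen(17/7, 3*sqrt(11))))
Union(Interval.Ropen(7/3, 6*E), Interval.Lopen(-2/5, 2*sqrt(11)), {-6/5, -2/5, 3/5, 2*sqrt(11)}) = Union({-6/5}, Interval.Ropen(-2/5, 6*E))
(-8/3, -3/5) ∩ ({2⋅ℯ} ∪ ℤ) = {-2, -1}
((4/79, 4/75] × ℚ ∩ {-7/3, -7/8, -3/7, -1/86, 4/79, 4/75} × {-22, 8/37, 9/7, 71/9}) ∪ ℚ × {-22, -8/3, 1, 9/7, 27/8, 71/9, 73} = ({4/75} × {-22, 8/37, 9/7, 71/9}) ∪ (ℚ × {-22, -8/3, 1, 9/7, 27/8, 71/9, 73})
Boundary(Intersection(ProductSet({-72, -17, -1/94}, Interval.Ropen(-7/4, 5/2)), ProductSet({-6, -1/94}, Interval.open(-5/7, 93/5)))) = ProductSet({-1/94}, Interval(-5/7, 5/2))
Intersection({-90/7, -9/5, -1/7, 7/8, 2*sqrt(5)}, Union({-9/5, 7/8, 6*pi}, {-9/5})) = {-9/5, 7/8}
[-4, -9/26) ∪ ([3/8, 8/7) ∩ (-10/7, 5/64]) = [-4, -9/26)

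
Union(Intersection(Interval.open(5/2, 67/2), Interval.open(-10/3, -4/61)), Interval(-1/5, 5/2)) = Interval(-1/5, 5/2)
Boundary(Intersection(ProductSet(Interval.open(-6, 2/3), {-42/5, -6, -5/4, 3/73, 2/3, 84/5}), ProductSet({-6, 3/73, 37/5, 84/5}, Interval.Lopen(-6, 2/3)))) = ProductSet({3/73}, {-5/4, 3/73, 2/3})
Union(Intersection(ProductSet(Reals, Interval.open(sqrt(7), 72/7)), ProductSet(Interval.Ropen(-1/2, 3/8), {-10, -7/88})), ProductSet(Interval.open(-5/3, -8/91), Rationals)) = ProductSet(Interval.open(-5/3, -8/91), Rationals)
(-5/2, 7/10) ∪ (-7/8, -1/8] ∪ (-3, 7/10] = (-3, 7/10]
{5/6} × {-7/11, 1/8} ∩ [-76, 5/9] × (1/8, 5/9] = ∅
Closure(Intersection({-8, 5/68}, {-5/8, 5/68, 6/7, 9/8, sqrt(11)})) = {5/68}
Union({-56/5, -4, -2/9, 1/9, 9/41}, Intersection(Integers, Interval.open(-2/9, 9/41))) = Union({-56/5, -4, -2/9, 1/9, 9/41}, Range(0, 1, 1))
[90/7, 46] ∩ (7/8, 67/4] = [90/7, 67/4]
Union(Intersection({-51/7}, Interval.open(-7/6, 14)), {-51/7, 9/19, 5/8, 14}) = {-51/7, 9/19, 5/8, 14}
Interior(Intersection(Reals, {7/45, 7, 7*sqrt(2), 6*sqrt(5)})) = EmptySet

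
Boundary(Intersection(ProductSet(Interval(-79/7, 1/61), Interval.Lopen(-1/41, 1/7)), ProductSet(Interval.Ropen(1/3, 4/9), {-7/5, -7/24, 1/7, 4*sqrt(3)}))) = EmptySet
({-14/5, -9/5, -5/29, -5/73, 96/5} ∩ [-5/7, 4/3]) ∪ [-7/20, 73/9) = [-7/20, 73/9)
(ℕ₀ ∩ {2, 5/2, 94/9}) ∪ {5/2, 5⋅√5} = {2, 5/2, 5⋅√5}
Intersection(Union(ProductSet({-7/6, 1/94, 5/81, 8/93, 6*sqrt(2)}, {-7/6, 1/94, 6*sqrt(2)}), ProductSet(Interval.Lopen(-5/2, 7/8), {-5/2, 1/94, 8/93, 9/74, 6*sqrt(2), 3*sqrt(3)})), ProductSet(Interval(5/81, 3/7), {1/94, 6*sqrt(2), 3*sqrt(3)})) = ProductSet(Interval(5/81, 3/7), {1/94, 6*sqrt(2), 3*sqrt(3)})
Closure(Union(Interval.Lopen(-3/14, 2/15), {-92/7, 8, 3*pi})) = Union({-92/7, 8, 3*pi}, Interval(-3/14, 2/15))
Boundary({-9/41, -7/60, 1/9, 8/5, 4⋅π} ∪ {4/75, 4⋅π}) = {-9/41, -7/60, 4/75, 1/9, 8/5, 4⋅π}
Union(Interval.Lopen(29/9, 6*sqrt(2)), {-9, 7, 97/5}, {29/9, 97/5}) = Union({-9, 97/5}, Interval(29/9, 6*sqrt(2)))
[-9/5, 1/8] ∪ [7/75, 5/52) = [-9/5, 1/8]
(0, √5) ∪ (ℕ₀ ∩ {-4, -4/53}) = (0, √5)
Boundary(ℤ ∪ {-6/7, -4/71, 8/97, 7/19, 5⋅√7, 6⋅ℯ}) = ℤ ∪ {-6/7, -4/71, 8/97, 7/19, 5⋅√7, 6⋅ℯ}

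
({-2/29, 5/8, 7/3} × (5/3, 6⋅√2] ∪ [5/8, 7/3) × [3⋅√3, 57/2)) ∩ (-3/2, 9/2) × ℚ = ({-2/29, 5/8, 7/3} × (ℚ ∩ (5/3, 6⋅√2])) ∪ ([5/8, 7/3) × (ℚ ∩ [3⋅√3, 57/2)))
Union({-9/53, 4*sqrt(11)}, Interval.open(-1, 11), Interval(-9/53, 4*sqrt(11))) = Interval.Lopen(-1, 4*sqrt(11))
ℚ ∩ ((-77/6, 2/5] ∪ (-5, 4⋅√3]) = ℚ ∩ (-77/6, 4⋅√3]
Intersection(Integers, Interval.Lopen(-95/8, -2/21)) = Range(-11, 0, 1)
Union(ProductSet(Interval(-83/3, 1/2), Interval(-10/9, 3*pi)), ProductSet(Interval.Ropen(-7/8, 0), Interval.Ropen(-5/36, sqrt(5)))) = ProductSet(Interval(-83/3, 1/2), Interval(-10/9, 3*pi))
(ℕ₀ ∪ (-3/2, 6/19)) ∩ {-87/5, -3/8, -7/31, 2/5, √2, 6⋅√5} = {-3/8, -7/31}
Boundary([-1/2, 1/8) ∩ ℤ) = {0}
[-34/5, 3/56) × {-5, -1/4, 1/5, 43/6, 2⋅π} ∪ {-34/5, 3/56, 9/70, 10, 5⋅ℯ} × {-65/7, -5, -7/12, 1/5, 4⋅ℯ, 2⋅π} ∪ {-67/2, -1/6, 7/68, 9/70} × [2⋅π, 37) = ({-67/2, -1/6, 7/68, 9/70} × [2⋅π, 37)) ∪ ([-34/5, 3/56) × {-5, -1/4, 1/5, 43/6, 2⋅π}) ∪ ({-34/5, 3/56, 9/70, 10, 5⋅ℯ} × {-65/7, -5, -7/12, 1/5, 4⋅ℯ, 2⋅π})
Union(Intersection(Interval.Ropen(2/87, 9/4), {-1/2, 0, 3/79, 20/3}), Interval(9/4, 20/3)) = Union({3/79}, Interval(9/4, 20/3))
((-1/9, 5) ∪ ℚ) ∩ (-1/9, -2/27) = (-1/9, -2/27) ∪ (ℚ ∩ (-1/9, -2/27))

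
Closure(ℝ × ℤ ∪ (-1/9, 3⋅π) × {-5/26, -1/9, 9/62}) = (ℝ × ℤ) ∪ ([-1/9, 3⋅π] × {-5/26, -1/9, 9/62})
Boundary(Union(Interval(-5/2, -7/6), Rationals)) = Union(Interval(-oo, -5/2), Interval(-7/6, oo))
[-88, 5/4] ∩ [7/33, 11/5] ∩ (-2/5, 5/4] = [7/33, 5/4]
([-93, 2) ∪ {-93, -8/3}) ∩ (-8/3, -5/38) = (-8/3, -5/38)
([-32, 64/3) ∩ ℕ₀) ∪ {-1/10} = {-1/10} ∪ {0, 1, …, 21}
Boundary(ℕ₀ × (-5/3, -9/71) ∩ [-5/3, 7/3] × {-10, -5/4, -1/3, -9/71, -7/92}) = {0, 1, 2} × {-5/4, -1/3}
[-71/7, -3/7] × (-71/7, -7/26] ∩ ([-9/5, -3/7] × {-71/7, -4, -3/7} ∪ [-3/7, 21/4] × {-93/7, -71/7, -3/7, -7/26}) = ({-3/7} × {-3/7, -7/26}) ∪ ([-9/5, -3/7] × {-4, -3/7})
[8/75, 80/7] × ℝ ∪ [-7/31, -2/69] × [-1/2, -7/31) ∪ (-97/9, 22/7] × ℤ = ((-97/9, 22/7] × ℤ) ∪ ([8/75, 80/7] × ℝ) ∪ ([-7/31, -2/69] × [-1/2, -7/31))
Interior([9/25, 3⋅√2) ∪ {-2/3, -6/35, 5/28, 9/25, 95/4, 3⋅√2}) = (9/25, 3⋅√2)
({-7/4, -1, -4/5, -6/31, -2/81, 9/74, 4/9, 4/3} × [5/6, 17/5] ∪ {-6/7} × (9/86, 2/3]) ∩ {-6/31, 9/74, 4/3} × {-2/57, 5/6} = {-6/31, 9/74, 4/3} × {5/6}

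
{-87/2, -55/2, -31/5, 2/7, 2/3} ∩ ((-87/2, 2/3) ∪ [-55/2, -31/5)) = {-55/2, -31/5, 2/7}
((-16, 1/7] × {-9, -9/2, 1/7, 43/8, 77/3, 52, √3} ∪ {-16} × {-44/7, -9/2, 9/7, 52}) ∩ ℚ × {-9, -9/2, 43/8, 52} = ({-16} × {-9/2, 52}) ∪ ((ℚ ∩ (-16, 1/7]) × {-9, -9/2, 43/8, 52})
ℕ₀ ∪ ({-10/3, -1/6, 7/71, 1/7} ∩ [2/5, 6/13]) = ℕ₀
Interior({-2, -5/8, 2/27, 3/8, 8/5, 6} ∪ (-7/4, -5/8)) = (-7/4, -5/8)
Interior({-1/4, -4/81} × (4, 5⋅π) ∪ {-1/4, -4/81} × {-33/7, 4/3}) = ∅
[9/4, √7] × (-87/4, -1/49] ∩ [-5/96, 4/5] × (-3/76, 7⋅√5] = ∅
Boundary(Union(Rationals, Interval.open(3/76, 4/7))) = Union(Interval(-oo, 3/76), Interval(4/7, oo))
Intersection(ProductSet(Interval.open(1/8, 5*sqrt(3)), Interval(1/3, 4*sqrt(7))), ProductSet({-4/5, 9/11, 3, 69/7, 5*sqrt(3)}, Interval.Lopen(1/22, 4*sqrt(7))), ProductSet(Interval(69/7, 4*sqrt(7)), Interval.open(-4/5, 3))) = EmptySet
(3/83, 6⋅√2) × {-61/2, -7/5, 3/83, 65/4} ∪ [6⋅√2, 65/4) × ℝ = ([6⋅√2, 65/4) × ℝ) ∪ ((3/83, 6⋅√2) × {-61/2, -7/5, 3/83, 65/4})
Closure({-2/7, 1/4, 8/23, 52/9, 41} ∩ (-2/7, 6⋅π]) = {1/4, 8/23, 52/9}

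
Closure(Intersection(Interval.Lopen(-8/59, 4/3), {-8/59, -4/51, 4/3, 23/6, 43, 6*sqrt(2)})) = {-4/51, 4/3}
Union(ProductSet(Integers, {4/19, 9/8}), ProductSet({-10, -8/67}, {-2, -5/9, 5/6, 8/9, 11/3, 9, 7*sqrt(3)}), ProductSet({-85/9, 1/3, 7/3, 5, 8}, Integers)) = Union(ProductSet({-10, -8/67}, {-2, -5/9, 5/6, 8/9, 11/3, 9, 7*sqrt(3)}), ProductSet({-85/9, 1/3, 7/3, 5, 8}, Integers), ProductSet(Integers, {4/19, 9/8}))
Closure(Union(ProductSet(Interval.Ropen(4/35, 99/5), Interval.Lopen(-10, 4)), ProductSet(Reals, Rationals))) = Union(ProductSet(Interval.Ropen(4/35, 99/5), Interval.Lopen(-10, 4)), ProductSet(Reals, Union(Interval(-oo, -10), Interval(4, oo), Rationals)), ProductSet(Union(Interval(-oo, 4/35), Interval(99/5, oo)), Reals))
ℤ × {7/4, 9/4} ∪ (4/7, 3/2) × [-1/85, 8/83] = (ℤ × {7/4, 9/4}) ∪ ((4/7, 3/2) × [-1/85, 8/83])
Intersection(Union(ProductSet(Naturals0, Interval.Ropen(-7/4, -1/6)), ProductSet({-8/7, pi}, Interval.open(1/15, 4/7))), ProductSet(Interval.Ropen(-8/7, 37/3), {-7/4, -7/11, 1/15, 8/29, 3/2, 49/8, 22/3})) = Union(ProductSet({-8/7, pi}, {8/29}), ProductSet(Range(0, 13, 1), {-7/4, -7/11}))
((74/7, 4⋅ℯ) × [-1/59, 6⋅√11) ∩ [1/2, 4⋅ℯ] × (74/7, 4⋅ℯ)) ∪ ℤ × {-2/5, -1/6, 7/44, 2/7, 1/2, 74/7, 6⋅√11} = (ℤ × {-2/5, -1/6, 7/44, 2/7, 1/2, 74/7, 6⋅√11}) ∪ ((74/7, 4⋅ℯ) × (74/7, 4⋅ℯ))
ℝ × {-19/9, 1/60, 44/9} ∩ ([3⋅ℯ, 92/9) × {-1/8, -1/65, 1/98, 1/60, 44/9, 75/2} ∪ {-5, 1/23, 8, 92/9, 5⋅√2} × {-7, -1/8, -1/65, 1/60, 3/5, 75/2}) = ([3⋅ℯ, 92/9) × {1/60, 44/9}) ∪ ({-5, 1/23, 8, 92/9, 5⋅√2} × {1/60})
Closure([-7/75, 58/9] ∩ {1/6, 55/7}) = {1/6}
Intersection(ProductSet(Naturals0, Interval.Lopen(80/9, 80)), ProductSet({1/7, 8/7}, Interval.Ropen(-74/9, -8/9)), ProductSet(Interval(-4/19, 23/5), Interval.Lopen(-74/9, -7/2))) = EmptySet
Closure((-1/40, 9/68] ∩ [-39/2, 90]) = [-1/40, 9/68]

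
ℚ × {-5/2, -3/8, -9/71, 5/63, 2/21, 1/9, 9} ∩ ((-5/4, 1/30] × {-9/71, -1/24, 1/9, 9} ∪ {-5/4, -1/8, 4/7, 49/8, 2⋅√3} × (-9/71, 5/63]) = ({-5/4, -1/8, 4/7, 49/8} × {5/63}) ∪ ((ℚ ∩ (-5/4, 1/30]) × {-9/71, 1/9, 9})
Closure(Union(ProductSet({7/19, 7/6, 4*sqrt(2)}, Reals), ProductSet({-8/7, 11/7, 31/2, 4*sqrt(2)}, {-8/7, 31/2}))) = Union(ProductSet({7/19, 7/6, 4*sqrt(2)}, Reals), ProductSet({-8/7, 11/7, 31/2, 4*sqrt(2)}, {-8/7, 31/2}))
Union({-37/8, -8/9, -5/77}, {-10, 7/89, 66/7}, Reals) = Reals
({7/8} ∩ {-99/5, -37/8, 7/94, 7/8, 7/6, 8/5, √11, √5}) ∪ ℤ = ℤ ∪ {7/8}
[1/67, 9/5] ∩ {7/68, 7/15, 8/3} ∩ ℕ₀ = ∅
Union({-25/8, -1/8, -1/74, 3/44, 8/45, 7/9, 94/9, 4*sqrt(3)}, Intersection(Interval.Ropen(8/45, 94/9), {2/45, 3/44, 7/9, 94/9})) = {-25/8, -1/8, -1/74, 3/44, 8/45, 7/9, 94/9, 4*sqrt(3)}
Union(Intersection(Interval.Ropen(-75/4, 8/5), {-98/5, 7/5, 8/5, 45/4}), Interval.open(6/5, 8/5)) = Interval.open(6/5, 8/5)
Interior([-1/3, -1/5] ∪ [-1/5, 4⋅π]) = (-1/3, 4⋅π)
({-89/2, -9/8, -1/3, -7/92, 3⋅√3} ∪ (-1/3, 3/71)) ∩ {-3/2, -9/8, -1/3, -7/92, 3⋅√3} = {-9/8, -1/3, -7/92, 3⋅√3}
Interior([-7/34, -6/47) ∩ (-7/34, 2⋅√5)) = (-7/34, -6/47)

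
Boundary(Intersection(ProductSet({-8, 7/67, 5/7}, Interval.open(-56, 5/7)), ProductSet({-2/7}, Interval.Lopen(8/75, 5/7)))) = EmptySet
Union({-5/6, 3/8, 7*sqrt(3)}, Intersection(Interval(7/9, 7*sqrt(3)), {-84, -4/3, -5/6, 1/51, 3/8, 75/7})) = {-5/6, 3/8, 75/7, 7*sqrt(3)}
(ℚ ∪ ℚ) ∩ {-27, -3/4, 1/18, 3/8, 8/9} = {-27, -3/4, 1/18, 3/8, 8/9}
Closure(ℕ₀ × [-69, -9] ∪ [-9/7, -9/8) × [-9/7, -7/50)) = ({-9/7, -9/8} × [-9/7, -7/50]) ∪ ([-9/7, -9/8] × {-9/7, -7/50}) ∪ ([-9/7, -9/8) × [-9/7, -7/50)) ∪ ((ℕ₀ ∪ (ℕ₀ \ (-9/7, -9/8))) × [-69, -9])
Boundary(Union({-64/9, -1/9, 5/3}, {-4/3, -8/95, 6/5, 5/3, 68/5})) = {-64/9, -4/3, -1/9, -8/95, 6/5, 5/3, 68/5}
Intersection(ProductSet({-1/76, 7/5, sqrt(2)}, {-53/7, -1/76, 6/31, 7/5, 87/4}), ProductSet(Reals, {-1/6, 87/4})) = ProductSet({-1/76, 7/5, sqrt(2)}, {87/4})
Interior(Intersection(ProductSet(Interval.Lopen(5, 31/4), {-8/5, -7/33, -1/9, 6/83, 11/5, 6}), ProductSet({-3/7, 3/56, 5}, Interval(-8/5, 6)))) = EmptySet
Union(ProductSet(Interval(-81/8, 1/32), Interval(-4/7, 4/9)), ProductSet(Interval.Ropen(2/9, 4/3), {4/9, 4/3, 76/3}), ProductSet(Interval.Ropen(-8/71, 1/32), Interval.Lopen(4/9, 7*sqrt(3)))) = Union(ProductSet(Interval(-81/8, 1/32), Interval(-4/7, 4/9)), ProductSet(Interval.Ropen(-8/71, 1/32), Interval.Lopen(4/9, 7*sqrt(3))), ProductSet(Interval.Ropen(2/9, 4/3), {4/9, 4/3, 76/3}))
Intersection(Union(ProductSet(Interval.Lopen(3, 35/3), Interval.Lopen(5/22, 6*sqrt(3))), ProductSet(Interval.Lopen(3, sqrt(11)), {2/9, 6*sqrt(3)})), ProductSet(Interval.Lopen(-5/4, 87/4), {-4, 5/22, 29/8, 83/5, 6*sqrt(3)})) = ProductSet(Interval.Lopen(3, 35/3), {29/8, 6*sqrt(3)})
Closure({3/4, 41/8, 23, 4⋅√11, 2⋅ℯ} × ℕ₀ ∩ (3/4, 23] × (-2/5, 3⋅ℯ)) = {41/8, 23, 4⋅√11, 2⋅ℯ} × {0, 1, …, 8}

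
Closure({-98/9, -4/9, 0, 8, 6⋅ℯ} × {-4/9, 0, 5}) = {-98/9, -4/9, 0, 8, 6⋅ℯ} × {-4/9, 0, 5}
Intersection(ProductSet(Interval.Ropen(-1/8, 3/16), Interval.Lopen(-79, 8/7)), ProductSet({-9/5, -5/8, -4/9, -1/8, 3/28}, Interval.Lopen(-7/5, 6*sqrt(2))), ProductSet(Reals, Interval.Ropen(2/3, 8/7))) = ProductSet({-1/8, 3/28}, Interval.Ropen(2/3, 8/7))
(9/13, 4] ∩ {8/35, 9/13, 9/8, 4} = {9/8, 4}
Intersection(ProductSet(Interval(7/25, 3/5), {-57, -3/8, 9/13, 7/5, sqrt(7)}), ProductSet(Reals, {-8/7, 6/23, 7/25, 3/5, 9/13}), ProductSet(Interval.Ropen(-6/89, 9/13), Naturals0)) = EmptySet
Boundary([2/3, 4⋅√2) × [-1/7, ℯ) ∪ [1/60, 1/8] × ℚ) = ([1/60, 1/8] × (-∞, ∞)) ∪ ({2/3, 4⋅√2} × [-1/7, ℯ]) ∪ ([2/3, 4⋅√2] × {-1/7, ℯ})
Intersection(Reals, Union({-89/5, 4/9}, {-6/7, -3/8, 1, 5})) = {-89/5, -6/7, -3/8, 4/9, 1, 5}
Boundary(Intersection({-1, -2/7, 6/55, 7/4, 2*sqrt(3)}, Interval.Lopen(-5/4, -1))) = {-1}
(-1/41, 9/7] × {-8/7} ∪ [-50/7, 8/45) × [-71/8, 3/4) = ((-1/41, 9/7] × {-8/7}) ∪ ([-50/7, 8/45) × [-71/8, 3/4))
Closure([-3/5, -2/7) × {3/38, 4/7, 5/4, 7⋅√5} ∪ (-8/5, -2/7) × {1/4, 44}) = ([-8/5, -2/7] × {1/4, 44}) ∪ ([-3/5, -2/7] × {3/38, 4/7, 5/4, 7⋅√5})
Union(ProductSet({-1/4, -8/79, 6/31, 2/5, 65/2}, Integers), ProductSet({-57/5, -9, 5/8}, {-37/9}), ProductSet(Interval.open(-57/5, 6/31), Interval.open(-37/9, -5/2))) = Union(ProductSet({-57/5, -9, 5/8}, {-37/9}), ProductSet({-1/4, -8/79, 6/31, 2/5, 65/2}, Integers), ProductSet(Interval.open(-57/5, 6/31), Interval.open(-37/9, -5/2)))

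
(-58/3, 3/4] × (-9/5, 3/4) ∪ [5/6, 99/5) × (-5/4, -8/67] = ((-58/3, 3/4] × (-9/5, 3/4)) ∪ ([5/6, 99/5) × (-5/4, -8/67])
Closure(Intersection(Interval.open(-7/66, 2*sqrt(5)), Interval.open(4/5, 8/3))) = Interval(4/5, 8/3)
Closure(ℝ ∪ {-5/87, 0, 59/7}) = ℝ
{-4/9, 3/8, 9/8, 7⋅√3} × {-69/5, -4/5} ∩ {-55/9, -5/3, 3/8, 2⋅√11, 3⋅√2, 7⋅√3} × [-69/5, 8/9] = {3/8, 7⋅√3} × {-69/5, -4/5}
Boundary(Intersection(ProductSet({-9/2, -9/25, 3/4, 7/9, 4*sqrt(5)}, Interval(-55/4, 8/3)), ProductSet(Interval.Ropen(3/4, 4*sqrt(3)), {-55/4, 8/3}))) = ProductSet({3/4, 7/9}, {-55/4, 8/3})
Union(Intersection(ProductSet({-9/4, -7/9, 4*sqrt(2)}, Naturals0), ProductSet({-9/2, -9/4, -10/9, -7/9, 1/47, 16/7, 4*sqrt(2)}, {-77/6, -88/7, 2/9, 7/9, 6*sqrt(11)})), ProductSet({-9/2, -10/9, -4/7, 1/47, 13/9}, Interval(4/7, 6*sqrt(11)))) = ProductSet({-9/2, -10/9, -4/7, 1/47, 13/9}, Interval(4/7, 6*sqrt(11)))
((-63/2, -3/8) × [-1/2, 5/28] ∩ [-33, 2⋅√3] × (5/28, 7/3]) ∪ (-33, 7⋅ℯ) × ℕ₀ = (-33, 7⋅ℯ) × ℕ₀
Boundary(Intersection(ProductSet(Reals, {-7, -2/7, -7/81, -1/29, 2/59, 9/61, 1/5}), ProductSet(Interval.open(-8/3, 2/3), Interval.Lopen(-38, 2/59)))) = ProductSet(Interval(-8/3, 2/3), {-7, -2/7, -7/81, -1/29, 2/59})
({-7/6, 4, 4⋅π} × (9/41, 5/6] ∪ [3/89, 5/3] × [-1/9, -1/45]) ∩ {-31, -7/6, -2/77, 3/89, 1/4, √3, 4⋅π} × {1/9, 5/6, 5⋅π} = {-7/6, 4⋅π} × {5/6}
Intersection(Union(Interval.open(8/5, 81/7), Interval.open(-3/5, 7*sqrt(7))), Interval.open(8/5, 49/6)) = Interval.open(8/5, 49/6)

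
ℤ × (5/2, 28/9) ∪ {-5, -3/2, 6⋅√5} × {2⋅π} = (ℤ × (5/2, 28/9)) ∪ ({-5, -3/2, 6⋅√5} × {2⋅π})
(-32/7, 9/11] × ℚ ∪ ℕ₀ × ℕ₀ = (ℕ₀ × ℕ₀) ∪ ((-32/7, 9/11] × ℚ)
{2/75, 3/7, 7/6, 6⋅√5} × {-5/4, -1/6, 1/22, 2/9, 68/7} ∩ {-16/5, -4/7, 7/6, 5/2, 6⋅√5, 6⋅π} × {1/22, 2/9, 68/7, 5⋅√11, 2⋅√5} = {7/6, 6⋅√5} × {1/22, 2/9, 68/7}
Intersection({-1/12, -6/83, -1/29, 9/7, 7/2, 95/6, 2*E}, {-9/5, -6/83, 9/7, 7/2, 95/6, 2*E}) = {-6/83, 9/7, 7/2, 95/6, 2*E}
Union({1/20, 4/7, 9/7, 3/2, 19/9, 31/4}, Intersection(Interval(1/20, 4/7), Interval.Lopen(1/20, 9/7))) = Union({9/7, 3/2, 19/9, 31/4}, Interval(1/20, 4/7))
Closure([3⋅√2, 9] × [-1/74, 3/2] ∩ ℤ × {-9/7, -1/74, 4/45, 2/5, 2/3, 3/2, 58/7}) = {5, 6, …, 9} × {-1/74, 4/45, 2/5, 2/3, 3/2}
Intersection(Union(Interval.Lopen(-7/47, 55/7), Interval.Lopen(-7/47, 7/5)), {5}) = {5}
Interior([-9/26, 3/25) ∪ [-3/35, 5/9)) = (-9/26, 5/9)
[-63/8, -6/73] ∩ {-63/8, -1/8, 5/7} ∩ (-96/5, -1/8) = {-63/8}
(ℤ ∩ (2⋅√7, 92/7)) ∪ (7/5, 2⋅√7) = (7/5, 2⋅√7) ∪ {6, 7, …, 13}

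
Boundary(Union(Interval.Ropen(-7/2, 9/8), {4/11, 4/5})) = {-7/2, 9/8}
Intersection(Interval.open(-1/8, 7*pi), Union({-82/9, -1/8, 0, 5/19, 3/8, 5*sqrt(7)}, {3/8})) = {0, 5/19, 3/8, 5*sqrt(7)}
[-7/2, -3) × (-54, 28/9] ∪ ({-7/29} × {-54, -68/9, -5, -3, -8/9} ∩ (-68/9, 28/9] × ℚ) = ({-7/29} × {-54, -68/9, -5, -3, -8/9}) ∪ ([-7/2, -3) × (-54, 28/9])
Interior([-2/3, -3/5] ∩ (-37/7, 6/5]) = (-2/3, -3/5)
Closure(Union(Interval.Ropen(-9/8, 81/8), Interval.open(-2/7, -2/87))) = Interval(-9/8, 81/8)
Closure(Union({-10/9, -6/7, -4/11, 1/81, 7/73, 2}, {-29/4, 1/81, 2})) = {-29/4, -10/9, -6/7, -4/11, 1/81, 7/73, 2}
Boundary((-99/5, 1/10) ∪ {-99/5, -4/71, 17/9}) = {-99/5, 1/10, 17/9}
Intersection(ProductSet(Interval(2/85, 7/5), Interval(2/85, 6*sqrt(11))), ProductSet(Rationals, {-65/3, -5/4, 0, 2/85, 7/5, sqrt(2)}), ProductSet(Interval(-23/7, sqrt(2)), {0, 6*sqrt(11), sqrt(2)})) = ProductSet(Intersection(Interval(2/85, 7/5), Rationals), {sqrt(2)})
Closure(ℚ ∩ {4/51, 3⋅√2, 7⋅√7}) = {4/51}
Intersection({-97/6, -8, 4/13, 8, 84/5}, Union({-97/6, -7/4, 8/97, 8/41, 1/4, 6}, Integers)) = {-97/6, -8, 8}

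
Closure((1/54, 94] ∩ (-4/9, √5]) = [1/54, √5]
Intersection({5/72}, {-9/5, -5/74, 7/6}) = EmptySet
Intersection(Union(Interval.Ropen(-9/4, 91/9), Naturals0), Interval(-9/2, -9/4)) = {-9/4}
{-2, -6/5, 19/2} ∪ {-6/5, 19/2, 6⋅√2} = {-2, -6/5, 19/2, 6⋅√2}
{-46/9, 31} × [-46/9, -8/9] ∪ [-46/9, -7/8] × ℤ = ([-46/9, -7/8] × ℤ) ∪ ({-46/9, 31} × [-46/9, -8/9])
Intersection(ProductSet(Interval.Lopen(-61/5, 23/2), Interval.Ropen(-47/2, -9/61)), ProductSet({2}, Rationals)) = ProductSet({2}, Intersection(Interval.Ropen(-47/2, -9/61), Rationals))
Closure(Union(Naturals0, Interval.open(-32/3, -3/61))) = Union(Complement(Naturals0, Interval.open(-32/3, -3/61)), Interval(-32/3, -3/61), Naturals0)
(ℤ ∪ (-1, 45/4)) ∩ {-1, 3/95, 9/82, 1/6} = {-1, 3/95, 9/82, 1/6}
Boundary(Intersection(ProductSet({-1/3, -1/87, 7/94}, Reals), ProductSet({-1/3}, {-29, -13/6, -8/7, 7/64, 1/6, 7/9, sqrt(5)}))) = ProductSet({-1/3}, {-29, -13/6, -8/7, 7/64, 1/6, 7/9, sqrt(5)})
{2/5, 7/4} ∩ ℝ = {2/5, 7/4}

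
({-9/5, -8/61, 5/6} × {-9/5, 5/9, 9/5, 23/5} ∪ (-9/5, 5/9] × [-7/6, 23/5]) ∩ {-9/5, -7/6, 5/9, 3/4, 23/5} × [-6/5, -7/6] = {-7/6, 5/9} × {-7/6}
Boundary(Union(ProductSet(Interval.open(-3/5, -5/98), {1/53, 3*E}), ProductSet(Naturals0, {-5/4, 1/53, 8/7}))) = Union(ProductSet(Interval(-3/5, -5/98), {1/53, 3*E}), ProductSet(Naturals0, {-5/4, 1/53, 8/7}))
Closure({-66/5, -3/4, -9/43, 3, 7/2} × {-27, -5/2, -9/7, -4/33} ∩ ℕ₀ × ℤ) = {3} × {-27}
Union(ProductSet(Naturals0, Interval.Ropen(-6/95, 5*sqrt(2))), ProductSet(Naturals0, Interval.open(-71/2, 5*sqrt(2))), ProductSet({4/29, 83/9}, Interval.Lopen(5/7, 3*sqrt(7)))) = Union(ProductSet({4/29, 83/9}, Interval.Lopen(5/7, 3*sqrt(7))), ProductSet(Naturals0, Interval.open(-71/2, 5*sqrt(2))))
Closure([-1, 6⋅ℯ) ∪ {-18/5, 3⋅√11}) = {-18/5} ∪ [-1, 6⋅ℯ]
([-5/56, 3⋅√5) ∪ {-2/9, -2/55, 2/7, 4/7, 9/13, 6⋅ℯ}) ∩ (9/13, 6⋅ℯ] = (9/13, 3⋅√5) ∪ {6⋅ℯ}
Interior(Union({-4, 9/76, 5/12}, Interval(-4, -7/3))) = Interval.open(-4, -7/3)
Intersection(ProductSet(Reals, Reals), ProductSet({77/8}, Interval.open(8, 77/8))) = ProductSet({77/8}, Interval.open(8, 77/8))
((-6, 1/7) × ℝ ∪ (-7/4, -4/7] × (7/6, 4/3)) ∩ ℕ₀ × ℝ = {0} × ℝ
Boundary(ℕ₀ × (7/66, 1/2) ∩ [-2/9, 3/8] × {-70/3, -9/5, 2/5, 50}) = {0} × {2/5}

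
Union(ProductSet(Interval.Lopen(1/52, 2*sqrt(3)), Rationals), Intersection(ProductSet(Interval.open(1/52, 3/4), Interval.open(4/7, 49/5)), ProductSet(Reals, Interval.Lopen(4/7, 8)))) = Union(ProductSet(Interval.open(1/52, 3/4), Interval.Lopen(4/7, 8)), ProductSet(Interval.Lopen(1/52, 2*sqrt(3)), Rationals))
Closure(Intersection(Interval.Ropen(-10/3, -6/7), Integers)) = Range(-3, 0, 1)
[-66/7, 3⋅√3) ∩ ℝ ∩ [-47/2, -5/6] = [-66/7, -5/6]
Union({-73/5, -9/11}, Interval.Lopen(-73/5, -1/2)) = Interval(-73/5, -1/2)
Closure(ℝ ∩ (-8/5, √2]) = [-8/5, √2]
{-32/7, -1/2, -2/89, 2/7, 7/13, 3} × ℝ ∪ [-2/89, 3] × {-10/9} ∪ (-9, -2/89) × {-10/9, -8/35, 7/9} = ([-2/89, 3] × {-10/9}) ∪ ({-32/7, -1/2, -2/89, 2/7, 7/13, 3} × ℝ) ∪ ((-9, -2/89) × {-10/9, -8/35, 7/9})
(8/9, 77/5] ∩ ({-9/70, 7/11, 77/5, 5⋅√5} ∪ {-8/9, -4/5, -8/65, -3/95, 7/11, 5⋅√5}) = {77/5, 5⋅√5}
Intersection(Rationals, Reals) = Rationals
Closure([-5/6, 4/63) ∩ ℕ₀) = {0}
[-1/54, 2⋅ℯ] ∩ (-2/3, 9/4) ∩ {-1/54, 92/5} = {-1/54}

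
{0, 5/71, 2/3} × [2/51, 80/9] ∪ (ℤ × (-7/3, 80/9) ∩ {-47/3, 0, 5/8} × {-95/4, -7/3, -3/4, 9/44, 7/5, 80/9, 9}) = ({0} × {-3/4, 9/44, 7/5}) ∪ ({0, 5/71, 2/3} × [2/51, 80/9])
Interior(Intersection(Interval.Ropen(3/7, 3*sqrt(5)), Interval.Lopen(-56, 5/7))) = Interval.open(3/7, 5/7)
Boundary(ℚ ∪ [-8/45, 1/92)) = (-∞, -8/45] ∪ [1/92, ∞)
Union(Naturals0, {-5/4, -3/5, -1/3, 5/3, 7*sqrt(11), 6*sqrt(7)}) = Union({-5/4, -3/5, -1/3, 5/3, 7*sqrt(11), 6*sqrt(7)}, Naturals0)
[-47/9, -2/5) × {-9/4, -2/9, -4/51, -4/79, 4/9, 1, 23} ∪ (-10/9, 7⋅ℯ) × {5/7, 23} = ((-10/9, 7⋅ℯ) × {5/7, 23}) ∪ ([-47/9, -2/5) × {-9/4, -2/9, -4/51, -4/79, 4/9, 1, 23})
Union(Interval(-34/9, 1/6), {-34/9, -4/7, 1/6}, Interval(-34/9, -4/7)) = Interval(-34/9, 1/6)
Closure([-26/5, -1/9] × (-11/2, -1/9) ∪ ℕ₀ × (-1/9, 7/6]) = (ℕ₀ × (-1/9, 7/6]) ∪ ([-26/5, -1/9] × [-11/2, -1/9]) ∪ ((ℕ₀ ∪ (ℕ₀ \ (-26/5, -1/9))) × [-1/9, 7/6])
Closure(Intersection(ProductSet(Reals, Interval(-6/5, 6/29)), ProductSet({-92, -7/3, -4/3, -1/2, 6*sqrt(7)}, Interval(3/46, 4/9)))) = ProductSet({-92, -7/3, -4/3, -1/2, 6*sqrt(7)}, Interval(3/46, 6/29))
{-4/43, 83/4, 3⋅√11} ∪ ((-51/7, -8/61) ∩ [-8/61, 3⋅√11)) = {-4/43, 83/4, 3⋅√11}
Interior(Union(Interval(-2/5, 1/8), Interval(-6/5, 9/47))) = Interval.open(-6/5, 9/47)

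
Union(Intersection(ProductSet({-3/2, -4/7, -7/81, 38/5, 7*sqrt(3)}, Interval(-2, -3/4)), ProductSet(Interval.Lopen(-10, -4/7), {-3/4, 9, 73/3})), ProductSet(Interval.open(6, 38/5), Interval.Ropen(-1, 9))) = Union(ProductSet({-3/2, -4/7}, {-3/4}), ProductSet(Interval.open(6, 38/5), Interval.Ropen(-1, 9)))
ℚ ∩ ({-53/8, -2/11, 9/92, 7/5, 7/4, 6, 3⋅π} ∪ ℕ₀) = {-53/8, -2/11, 9/92, 7/5, 7/4} ∪ ℕ₀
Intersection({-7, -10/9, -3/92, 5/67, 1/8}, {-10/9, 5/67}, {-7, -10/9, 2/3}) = {-10/9}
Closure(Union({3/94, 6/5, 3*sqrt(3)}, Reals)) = Reals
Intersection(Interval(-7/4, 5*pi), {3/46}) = {3/46}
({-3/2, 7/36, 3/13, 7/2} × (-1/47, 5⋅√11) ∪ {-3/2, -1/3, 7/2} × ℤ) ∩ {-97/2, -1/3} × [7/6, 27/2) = {-1/3} × {2, 3, …, 13}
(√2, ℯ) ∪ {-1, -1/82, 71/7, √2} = {-1, -1/82, 71/7} ∪ [√2, ℯ)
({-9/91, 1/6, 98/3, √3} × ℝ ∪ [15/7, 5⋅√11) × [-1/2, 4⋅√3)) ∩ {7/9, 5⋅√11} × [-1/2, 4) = ∅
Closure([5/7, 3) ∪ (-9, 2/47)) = [-9, 2/47] ∪ [5/7, 3]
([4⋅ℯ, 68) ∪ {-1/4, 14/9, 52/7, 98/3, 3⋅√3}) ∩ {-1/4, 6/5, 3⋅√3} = {-1/4, 3⋅√3}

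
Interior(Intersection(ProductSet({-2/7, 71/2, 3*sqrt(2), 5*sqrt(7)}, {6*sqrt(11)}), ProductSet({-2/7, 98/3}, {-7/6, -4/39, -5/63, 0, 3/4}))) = EmptySet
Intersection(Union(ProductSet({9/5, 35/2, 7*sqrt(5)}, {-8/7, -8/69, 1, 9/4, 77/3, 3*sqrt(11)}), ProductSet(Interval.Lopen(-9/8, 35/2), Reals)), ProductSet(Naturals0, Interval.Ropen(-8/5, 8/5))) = ProductSet(Range(0, 18, 1), Interval.Ropen(-8/5, 8/5))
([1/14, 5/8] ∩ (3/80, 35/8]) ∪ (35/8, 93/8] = [1/14, 5/8] ∪ (35/8, 93/8]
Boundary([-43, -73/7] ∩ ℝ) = {-43, -73/7}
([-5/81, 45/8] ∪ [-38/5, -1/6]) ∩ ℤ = {-7, -6, …, -1} ∪ {0, 1, …, 5}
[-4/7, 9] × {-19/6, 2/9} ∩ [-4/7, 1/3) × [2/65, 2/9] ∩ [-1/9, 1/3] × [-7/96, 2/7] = [-1/9, 1/3) × {2/9}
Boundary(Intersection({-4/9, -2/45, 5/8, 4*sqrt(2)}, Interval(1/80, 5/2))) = {5/8}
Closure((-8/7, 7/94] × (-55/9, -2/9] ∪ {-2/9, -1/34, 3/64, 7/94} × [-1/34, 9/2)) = ({-8/7, 7/94} × [-55/9, -2/9]) ∪ ([-8/7, 7/94] × {-55/9, -2/9}) ∪ ({-2/9, -1/34, 3/64, 7/94} × [-1/34, 9/2]) ∪ ((-8/7, 7/94] × (-55/9, -2/9])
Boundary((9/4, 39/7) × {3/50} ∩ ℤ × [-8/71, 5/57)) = {3, 4, 5} × {3/50}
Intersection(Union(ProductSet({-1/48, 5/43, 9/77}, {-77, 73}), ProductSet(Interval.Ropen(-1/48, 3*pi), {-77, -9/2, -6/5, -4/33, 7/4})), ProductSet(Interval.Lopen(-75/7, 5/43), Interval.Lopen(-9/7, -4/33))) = ProductSet(Interval(-1/48, 5/43), {-6/5, -4/33})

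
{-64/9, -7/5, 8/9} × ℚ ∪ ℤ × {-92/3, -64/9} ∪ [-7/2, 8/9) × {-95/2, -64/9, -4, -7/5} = (ℤ × {-92/3, -64/9}) ∪ ({-64/9, -7/5, 8/9} × ℚ) ∪ ([-7/2, 8/9) × {-95/2, -64/9, -4, -7/5})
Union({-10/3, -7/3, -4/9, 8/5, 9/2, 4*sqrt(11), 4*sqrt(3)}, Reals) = Reals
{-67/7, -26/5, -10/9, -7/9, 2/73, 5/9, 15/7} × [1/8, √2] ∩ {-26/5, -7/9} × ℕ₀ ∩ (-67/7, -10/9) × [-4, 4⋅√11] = {-26/5} × {1}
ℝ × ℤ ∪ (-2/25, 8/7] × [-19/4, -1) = (ℝ × ℤ) ∪ ((-2/25, 8/7] × [-19/4, -1))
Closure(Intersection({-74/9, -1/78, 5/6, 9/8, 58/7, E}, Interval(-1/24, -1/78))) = {-1/78}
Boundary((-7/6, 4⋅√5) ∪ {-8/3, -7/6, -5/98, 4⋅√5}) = {-8/3, -7/6, 4⋅√5}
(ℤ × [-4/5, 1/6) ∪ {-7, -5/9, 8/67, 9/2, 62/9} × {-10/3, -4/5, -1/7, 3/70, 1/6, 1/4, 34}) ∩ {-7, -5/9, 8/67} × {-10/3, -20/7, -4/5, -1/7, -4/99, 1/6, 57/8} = ({-7} × {-4/5, -1/7, -4/99}) ∪ ({-7, -5/9, 8/67} × {-10/3, -4/5, -1/7, 1/6})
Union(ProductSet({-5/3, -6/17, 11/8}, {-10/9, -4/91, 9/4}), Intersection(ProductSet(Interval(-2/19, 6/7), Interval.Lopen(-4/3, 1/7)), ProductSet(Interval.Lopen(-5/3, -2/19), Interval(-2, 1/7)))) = Union(ProductSet({-2/19}, Interval.Lopen(-4/3, 1/7)), ProductSet({-5/3, -6/17, 11/8}, {-10/9, -4/91, 9/4}))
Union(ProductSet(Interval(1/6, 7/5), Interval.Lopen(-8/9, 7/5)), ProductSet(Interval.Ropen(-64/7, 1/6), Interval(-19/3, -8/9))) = Union(ProductSet(Interval.Ropen(-64/7, 1/6), Interval(-19/3, -8/9)), ProductSet(Interval(1/6, 7/5), Interval.Lopen(-8/9, 7/5)))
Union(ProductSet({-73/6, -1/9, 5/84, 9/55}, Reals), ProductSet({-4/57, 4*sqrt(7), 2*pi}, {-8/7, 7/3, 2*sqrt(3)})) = Union(ProductSet({-4/57, 4*sqrt(7), 2*pi}, {-8/7, 7/3, 2*sqrt(3)}), ProductSet({-73/6, -1/9, 5/84, 9/55}, Reals))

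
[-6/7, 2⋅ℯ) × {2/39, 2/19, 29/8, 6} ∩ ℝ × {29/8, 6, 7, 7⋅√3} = [-6/7, 2⋅ℯ) × {29/8, 6}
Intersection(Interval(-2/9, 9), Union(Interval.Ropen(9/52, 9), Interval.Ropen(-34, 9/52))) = Interval.Ropen(-2/9, 9)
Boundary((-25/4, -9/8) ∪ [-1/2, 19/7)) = {-25/4, -9/8, -1/2, 19/7}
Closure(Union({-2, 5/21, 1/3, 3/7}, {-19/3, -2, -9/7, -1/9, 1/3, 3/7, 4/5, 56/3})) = {-19/3, -2, -9/7, -1/9, 5/21, 1/3, 3/7, 4/5, 56/3}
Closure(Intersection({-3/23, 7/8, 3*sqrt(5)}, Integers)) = EmptySet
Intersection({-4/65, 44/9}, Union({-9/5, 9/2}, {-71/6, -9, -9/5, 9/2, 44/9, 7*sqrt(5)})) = {44/9}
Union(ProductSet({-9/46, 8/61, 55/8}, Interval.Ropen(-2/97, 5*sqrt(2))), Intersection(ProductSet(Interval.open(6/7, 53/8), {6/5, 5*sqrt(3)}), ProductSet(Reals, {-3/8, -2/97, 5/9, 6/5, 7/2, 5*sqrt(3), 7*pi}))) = Union(ProductSet({-9/46, 8/61, 55/8}, Interval.Ropen(-2/97, 5*sqrt(2))), ProductSet(Interval.open(6/7, 53/8), {6/5, 5*sqrt(3)}))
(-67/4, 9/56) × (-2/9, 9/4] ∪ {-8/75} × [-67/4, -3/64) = ({-8/75} × [-67/4, -3/64)) ∪ ((-67/4, 9/56) × (-2/9, 9/4])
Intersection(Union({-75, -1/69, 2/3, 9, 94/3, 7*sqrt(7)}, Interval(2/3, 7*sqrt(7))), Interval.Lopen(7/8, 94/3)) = Union({94/3}, Interval.Lopen(7/8, 7*sqrt(7)))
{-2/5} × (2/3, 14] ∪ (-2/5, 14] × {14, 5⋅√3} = ({-2/5} × (2/3, 14]) ∪ ((-2/5, 14] × {14, 5⋅√3})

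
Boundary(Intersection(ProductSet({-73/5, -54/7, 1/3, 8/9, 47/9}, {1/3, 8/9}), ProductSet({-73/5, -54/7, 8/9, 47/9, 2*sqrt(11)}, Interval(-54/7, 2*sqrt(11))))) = ProductSet({-73/5, -54/7, 8/9, 47/9}, {1/3, 8/9})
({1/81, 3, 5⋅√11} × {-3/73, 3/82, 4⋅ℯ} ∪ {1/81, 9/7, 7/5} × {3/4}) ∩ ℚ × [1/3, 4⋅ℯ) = {1/81, 9/7, 7/5} × {3/4}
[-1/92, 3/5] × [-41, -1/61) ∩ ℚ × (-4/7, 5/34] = (ℚ ∩ [-1/92, 3/5]) × (-4/7, -1/61)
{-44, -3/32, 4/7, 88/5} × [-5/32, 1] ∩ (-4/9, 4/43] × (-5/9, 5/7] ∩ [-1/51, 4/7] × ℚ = ∅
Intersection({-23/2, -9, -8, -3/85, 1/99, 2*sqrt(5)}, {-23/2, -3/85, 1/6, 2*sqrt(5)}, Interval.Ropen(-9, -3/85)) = EmptySet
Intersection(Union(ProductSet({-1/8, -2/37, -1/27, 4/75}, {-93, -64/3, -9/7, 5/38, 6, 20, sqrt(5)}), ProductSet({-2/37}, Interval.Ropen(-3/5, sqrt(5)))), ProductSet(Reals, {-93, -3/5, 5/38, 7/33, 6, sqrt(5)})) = Union(ProductSet({-2/37}, {-3/5, 5/38, 7/33}), ProductSet({-1/8, -2/37, -1/27, 4/75}, {-93, 5/38, 6, sqrt(5)}))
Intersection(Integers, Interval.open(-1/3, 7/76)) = Range(0, 1, 1)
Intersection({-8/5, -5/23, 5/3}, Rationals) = {-8/5, -5/23, 5/3}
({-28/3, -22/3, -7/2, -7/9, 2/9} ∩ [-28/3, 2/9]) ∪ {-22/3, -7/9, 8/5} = {-28/3, -22/3, -7/2, -7/9, 2/9, 8/5}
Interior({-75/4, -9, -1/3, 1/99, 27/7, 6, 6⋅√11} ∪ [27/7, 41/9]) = (27/7, 41/9)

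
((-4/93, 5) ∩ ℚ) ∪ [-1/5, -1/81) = [-1/5, -1/81] ∪ (ℚ ∩ (-4/93, 5))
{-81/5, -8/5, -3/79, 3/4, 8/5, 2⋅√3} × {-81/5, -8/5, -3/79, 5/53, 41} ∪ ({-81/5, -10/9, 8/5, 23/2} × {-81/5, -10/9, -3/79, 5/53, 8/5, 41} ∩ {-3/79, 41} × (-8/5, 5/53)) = {-81/5, -8/5, -3/79, 3/4, 8/5, 2⋅√3} × {-81/5, -8/5, -3/79, 5/53, 41}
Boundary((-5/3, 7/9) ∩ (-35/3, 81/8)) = {-5/3, 7/9}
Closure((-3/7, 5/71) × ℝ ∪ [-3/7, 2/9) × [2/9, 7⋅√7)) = ([-3/7, 5/71) × ℝ) ∪ ({-3/7, 2/9} × [2/9, 7⋅√7]) ∪ ([-3/7, 2/9) × [2/9, 7⋅√7)) ∪ (({-3/7} ∪ [5/71, 2/9]) × {2/9, 7⋅√7}) ∪ ({-3/7, 5/71} × ((-∞, 2/9] ∪ [7⋅√7, ∞)))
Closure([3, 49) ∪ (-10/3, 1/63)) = [-10/3, 1/63] ∪ [3, 49]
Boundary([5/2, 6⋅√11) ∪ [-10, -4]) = {-10, -4, 5/2, 6⋅√11}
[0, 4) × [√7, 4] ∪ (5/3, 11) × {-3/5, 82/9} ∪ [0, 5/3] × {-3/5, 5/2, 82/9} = ((5/3, 11) × {-3/5, 82/9}) ∪ ([0, 5/3] × {-3/5, 5/2, 82/9}) ∪ ([0, 4) × [√7, 4])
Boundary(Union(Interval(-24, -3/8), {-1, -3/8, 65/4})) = {-24, -3/8, 65/4}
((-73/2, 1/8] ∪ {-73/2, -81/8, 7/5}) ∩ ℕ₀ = {0}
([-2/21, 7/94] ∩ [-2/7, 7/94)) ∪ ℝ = (-∞, ∞)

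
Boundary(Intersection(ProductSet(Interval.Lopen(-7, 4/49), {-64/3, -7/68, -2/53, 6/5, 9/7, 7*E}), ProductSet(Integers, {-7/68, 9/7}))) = ProductSet(Range(-6, 1, 1), {-7/68, 9/7})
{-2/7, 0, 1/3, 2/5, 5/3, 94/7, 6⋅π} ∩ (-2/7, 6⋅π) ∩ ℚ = {0, 1/3, 2/5, 5/3, 94/7}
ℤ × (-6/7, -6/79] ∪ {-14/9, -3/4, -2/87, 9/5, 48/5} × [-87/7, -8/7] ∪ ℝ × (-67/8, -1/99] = (ℝ × (-67/8, -1/99]) ∪ ({-14/9, -3/4, -2/87, 9/5, 48/5} × [-87/7, -8/7])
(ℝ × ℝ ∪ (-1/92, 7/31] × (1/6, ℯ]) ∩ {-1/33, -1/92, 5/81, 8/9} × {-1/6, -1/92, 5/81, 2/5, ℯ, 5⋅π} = {-1/33, -1/92, 5/81, 8/9} × {-1/6, -1/92, 5/81, 2/5, ℯ, 5⋅π}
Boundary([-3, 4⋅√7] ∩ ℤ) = {-3, -2, …, 10}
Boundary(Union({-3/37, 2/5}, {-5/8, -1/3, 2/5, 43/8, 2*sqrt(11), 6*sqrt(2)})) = {-5/8, -1/3, -3/37, 2/5, 43/8, 2*sqrt(11), 6*sqrt(2)}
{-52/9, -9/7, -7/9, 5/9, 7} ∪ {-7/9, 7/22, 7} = {-52/9, -9/7, -7/9, 7/22, 5/9, 7}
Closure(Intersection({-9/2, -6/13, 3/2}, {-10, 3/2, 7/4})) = {3/2}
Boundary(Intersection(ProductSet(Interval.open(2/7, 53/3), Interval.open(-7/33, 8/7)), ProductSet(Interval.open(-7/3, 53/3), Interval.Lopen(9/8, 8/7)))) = Union(ProductSet({2/7, 53/3}, Interval(9/8, 8/7)), ProductSet(Interval(2/7, 53/3), {9/8, 8/7}))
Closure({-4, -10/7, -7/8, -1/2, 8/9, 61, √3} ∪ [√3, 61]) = {-4, -10/7, -7/8, -1/2, 8/9} ∪ [√3, 61]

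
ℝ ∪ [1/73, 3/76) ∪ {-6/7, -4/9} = (-∞, ∞)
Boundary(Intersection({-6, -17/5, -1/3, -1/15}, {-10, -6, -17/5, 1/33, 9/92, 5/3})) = {-6, -17/5}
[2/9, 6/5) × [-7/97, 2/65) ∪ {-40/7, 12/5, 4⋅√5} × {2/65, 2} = ([2/9, 6/5) × [-7/97, 2/65)) ∪ ({-40/7, 12/5, 4⋅√5} × {2/65, 2})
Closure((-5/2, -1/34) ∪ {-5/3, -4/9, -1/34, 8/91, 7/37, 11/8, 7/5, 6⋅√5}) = [-5/2, -1/34] ∪ {8/91, 7/37, 11/8, 7/5, 6⋅√5}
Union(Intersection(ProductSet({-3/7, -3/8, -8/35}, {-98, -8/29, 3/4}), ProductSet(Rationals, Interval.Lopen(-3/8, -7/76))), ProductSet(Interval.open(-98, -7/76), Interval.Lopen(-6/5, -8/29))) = ProductSet(Interval.open(-98, -7/76), Interval.Lopen(-6/5, -8/29))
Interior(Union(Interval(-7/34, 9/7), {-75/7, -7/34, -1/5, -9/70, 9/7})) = Interval.open(-7/34, 9/7)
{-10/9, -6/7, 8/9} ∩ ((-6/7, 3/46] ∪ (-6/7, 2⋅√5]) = {8/9}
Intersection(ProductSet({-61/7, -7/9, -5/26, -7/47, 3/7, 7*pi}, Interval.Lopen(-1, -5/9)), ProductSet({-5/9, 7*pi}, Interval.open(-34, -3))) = EmptySet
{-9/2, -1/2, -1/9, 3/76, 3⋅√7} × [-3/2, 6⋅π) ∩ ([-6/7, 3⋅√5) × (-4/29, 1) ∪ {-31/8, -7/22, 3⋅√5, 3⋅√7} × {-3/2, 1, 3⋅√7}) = ({-1/2, -1/9, 3/76} × (-4/29, 1)) ∪ ({3⋅√7} × {-3/2, 1, 3⋅√7})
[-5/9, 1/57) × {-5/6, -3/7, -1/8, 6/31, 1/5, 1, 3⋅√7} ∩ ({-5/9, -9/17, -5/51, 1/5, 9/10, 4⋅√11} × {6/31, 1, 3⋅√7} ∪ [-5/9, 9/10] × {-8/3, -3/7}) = ([-5/9, 1/57) × {-3/7}) ∪ ({-5/9, -9/17, -5/51} × {6/31, 1, 3⋅√7})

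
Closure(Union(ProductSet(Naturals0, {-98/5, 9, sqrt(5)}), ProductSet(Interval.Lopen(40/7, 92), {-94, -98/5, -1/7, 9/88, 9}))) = Union(ProductSet(Interval(40/7, 92), {-94, -98/5, -1/7, 9/88, 9}), ProductSet(Naturals0, {-98/5, 9, sqrt(5)}))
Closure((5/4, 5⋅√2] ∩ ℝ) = [5/4, 5⋅√2]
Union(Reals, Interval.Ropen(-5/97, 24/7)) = Interval(-oo, oo)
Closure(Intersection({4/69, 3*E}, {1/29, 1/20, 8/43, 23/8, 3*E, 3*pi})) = {3*E}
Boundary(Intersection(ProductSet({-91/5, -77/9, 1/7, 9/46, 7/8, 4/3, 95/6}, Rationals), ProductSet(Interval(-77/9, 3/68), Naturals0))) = ProductSet({-77/9}, Naturals0)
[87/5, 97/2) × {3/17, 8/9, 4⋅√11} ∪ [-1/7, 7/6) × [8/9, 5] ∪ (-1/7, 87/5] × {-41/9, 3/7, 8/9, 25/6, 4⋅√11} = ([-1/7, 7/6) × [8/9, 5]) ∪ ([87/5, 97/2) × {3/17, 8/9, 4⋅√11}) ∪ ((-1/7, 87/5] × {-41/9, 3/7, 8/9, 25/6, 4⋅√11})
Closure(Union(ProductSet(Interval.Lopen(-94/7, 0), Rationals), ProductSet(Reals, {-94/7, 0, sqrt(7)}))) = Union(ProductSet(Interval(-94/7, 0), Reals), ProductSet(Reals, {-94/7, 0, sqrt(7)}))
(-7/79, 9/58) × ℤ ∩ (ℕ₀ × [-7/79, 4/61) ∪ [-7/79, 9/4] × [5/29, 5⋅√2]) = ({0} × {0}) ∪ ((-7/79, 9/58) × {1, 2, …, 7})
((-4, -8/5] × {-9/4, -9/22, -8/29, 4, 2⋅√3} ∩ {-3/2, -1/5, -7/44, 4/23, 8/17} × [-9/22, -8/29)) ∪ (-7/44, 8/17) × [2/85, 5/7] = (-7/44, 8/17) × [2/85, 5/7]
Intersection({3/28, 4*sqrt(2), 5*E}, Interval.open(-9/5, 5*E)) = {3/28, 4*sqrt(2)}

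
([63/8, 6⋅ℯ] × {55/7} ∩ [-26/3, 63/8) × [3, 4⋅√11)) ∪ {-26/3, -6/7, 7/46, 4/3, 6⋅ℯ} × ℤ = {-26/3, -6/7, 7/46, 4/3, 6⋅ℯ} × ℤ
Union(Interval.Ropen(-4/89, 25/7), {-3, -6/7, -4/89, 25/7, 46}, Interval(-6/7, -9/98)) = Union({-3, 46}, Interval(-6/7, -9/98), Interval(-4/89, 25/7))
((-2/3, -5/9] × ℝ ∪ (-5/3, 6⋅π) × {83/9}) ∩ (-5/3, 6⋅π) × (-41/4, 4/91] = (-2/3, -5/9] × (-41/4, 4/91]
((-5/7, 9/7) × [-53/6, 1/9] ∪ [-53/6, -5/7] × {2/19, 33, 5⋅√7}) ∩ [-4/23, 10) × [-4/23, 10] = [-4/23, 9/7) × [-4/23, 1/9]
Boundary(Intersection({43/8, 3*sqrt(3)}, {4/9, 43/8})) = {43/8}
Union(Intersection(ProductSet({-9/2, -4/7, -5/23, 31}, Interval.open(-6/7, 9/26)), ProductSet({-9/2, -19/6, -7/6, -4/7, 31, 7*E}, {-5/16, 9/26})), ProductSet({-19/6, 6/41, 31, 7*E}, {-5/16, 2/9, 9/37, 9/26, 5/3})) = Union(ProductSet({-9/2, -4/7, 31}, {-5/16}), ProductSet({-19/6, 6/41, 31, 7*E}, {-5/16, 2/9, 9/37, 9/26, 5/3}))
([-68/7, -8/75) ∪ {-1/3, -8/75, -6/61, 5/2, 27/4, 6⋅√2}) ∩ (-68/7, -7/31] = (-68/7, -7/31]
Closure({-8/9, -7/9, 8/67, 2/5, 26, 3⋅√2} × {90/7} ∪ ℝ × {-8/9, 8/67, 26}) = (ℝ × {-8/9, 8/67, 26}) ∪ ({-8/9, -7/9, 8/67, 2/5, 26, 3⋅√2} × {90/7})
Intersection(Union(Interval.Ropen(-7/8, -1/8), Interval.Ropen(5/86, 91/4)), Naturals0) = Range(1, 23, 1)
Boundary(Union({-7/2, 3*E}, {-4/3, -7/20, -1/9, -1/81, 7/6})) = {-7/2, -4/3, -7/20, -1/9, -1/81, 7/6, 3*E}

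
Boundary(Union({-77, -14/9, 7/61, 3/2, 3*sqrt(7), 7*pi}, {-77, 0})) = {-77, -14/9, 0, 7/61, 3/2, 3*sqrt(7), 7*pi}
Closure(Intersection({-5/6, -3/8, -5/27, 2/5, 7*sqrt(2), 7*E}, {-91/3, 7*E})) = {7*E}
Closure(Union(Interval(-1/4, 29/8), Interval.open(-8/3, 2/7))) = Interval(-8/3, 29/8)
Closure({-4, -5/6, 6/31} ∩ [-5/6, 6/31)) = {-5/6}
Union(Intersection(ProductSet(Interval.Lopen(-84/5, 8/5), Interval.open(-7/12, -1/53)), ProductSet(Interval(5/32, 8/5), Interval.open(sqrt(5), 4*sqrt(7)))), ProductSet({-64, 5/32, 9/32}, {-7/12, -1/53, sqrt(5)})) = ProductSet({-64, 5/32, 9/32}, {-7/12, -1/53, sqrt(5)})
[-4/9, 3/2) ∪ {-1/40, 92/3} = [-4/9, 3/2) ∪ {92/3}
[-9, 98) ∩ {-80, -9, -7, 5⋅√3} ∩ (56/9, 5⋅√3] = {5⋅√3}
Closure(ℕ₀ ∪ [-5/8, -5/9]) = [-5/8, -5/9] ∪ ℕ₀ ∪ (ℕ₀ \ (-5/8, -5/9))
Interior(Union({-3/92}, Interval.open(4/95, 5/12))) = Interval.open(4/95, 5/12)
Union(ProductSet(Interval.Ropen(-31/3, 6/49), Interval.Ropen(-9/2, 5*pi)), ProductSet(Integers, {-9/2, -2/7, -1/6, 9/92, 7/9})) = Union(ProductSet(Integers, {-9/2, -2/7, -1/6, 9/92, 7/9}), ProductSet(Interval.Ropen(-31/3, 6/49), Interval.Ropen(-9/2, 5*pi)))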